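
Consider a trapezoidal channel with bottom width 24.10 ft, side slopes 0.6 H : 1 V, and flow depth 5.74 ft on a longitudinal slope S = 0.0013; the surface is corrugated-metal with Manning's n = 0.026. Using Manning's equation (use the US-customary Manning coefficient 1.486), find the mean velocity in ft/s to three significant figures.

A = (b + z·y)·y = (24.10 + 0.6×5.74)×5.74 = 158.1 ft²
P = b + 2y√(1+z²) = 24.10 + 2×5.74×√(1+0.6²) = 37.49 ft
R = A/P = 158.1/37.49 = 4.217 ft
Q = (1.486/n)·A·R^(2/3)·S^(1/2) = (1.486/0.026) × 158.1 × 4.217^(2/3) × 0.0013^(1/2) = 850.5 ft³/s
V = Q/A = 850.5/158.1 = 5.379 ft/s

5.38 ft/s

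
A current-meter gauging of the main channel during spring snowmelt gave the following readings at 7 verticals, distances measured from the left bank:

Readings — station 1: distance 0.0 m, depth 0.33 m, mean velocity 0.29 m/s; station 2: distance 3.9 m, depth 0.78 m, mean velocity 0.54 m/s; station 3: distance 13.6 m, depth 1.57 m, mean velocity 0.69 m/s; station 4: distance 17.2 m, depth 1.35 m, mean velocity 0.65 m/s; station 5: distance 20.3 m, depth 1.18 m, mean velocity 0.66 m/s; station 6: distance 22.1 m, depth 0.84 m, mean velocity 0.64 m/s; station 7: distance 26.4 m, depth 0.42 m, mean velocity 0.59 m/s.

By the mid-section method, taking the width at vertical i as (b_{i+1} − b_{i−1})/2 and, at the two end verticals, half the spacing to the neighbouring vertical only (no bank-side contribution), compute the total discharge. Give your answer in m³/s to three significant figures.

w_1 = (3.9 − 0.0)/2 = 1.95 m; q_1 = 0.29 × 0.33 × 1.95 = 0.1866 m³/s
w_2 = (13.6 − 0.0)/2 = 6.8 m; q_2 = 0.54 × 0.78 × 6.8 = 2.864 m³/s
w_3 = (17.2 − 3.9)/2 = 6.65 m; q_3 = 0.69 × 1.57 × 6.65 = 7.204 m³/s
w_4 = (20.3 − 13.6)/2 = 3.35 m; q_4 = 0.65 × 1.35 × 3.35 = 2.940 m³/s
w_5 = (22.1 − 17.2)/2 = 2.45 m; q_5 = 0.66 × 1.18 × 2.45 = 1.908 m³/s
w_6 = (26.4 − 20.3)/2 = 3.05 m; q_6 = 0.64 × 0.84 × 3.05 = 1.640 m³/s
w_7 = (26.4 − 22.1)/2 = 2.15 m; q_7 = 0.59 × 0.42 × 2.15 = 0.5328 m³/s
Q = Σ qᵢ = 17.27 m³/s

17.3 m³/s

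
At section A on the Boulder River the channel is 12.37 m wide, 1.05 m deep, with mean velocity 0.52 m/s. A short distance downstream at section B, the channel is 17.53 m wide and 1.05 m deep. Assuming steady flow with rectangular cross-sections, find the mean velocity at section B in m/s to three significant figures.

Q = A₁V₁ = (12.37×1.05) × 0.52 = 6.754 m³/s
A₂ = 17.53 × 1.05 = 18.41 m²
V₂ = Q/A₂ = 6.754/18.41 = 0.3669 m/s

0.367 m/s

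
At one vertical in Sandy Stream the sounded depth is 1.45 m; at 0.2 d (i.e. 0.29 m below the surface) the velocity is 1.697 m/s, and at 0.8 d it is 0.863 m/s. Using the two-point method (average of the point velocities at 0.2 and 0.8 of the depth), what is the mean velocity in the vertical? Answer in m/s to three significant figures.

v̄ = (1.697 + 0.863) / 2 = 1.280 m/s

1.28 m/s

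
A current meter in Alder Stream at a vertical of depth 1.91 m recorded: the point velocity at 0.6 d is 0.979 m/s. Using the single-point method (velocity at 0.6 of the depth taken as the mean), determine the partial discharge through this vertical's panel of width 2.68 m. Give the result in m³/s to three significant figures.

v̄ = v₀.₆ = 0.979 m/s
q = v̄ × d × w = 0.9790 × 1.91 × 2.68 = 5.011 m³/s

5.01 m³/s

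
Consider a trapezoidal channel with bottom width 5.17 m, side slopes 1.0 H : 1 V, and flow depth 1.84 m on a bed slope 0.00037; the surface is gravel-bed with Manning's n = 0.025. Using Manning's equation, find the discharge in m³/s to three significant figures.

11.5 m³/s

A = (b + z·y)·y = (5.17 + 1.0×1.84)×1.84 = 12.90 m²
P = b + 2y√(1+z²) = 5.17 + 2×1.84×√(1+1.0²) = 10.37 m
R = A/P = 12.90/10.37 = 1.243 m
Q = (1/n)·A·R^(2/3)·S^(1/2) = (1/0.025) × 12.90 × 1.243^(2/3) × 0.00037^(1/2) = 11.47 m³/s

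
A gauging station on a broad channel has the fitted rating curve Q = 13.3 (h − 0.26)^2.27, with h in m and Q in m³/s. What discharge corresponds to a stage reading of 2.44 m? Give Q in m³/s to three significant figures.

78.0 m³/s

Q = 13.3 × (2.44 − 0.26)^2.27 = 13.3 × 2.18^2.27 = 78.01 m³/s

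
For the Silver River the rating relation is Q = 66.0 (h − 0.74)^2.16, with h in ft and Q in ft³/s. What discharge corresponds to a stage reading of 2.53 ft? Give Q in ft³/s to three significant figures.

Q = 66.0 × (2.53 − 0.74)^2.16 = 66.0 × 1.79^2.16 = 232.1 ft³/s

232 ft³/s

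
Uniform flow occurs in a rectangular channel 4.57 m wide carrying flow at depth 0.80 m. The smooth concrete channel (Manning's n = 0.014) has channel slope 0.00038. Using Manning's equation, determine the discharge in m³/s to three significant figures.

3.59 m³/s

A = b·y = 4.57 × 0.80 = 3.656 m²
P = b + 2y = 4.57 + 2×0.80 = 6.170 m
R = A/P = 3.656/6.170 = 0.5925 m
Q = (1/n)·A·R^(2/3)·S^(1/2) = (1/0.014) × 3.656 × 0.5925^(2/3) × 0.00038^(1/2) = 3.591 m³/s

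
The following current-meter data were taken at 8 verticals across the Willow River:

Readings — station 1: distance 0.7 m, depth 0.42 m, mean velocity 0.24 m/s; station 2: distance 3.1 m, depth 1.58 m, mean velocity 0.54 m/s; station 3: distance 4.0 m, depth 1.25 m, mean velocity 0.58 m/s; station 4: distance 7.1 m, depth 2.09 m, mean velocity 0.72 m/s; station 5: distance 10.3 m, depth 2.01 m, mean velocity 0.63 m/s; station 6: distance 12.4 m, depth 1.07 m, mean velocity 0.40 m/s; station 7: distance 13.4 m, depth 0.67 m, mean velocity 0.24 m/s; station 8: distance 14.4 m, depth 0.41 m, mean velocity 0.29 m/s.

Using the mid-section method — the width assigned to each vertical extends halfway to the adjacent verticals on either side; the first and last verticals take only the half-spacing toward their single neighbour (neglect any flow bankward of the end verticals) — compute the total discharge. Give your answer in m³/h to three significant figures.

w_1 = (3.1 − 0.7)/2 = 1.2 m; q_1 = 0.24 × 0.42 × 1.2 = 0.1210 m³/s
w_2 = (4.0 − 0.7)/2 = 1.65 m; q_2 = 0.54 × 1.58 × 1.65 = 1.408 m³/s
w_3 = (7.1 − 3.1)/2 = 2 m; q_3 = 0.58 × 1.25 × 2 = 1.450 m³/s
w_4 = (10.3 − 4.0)/2 = 3.15 m; q_4 = 0.72 × 2.09 × 3.15 = 4.740 m³/s
w_5 = (12.4 − 7.1)/2 = 2.65 m; q_5 = 0.63 × 2.01 × 2.65 = 3.356 m³/s
w_6 = (13.4 − 10.3)/2 = 1.55 m; q_6 = 0.40 × 1.07 × 1.55 = 0.6634 m³/s
w_7 = (14.4 − 12.4)/2 = 1 m; q_7 = 0.24 × 0.67 × 1 = 0.1608 m³/s
w_8 = (14.4 − 13.4)/2 = 0.5 m; q_8 = 0.29 × 0.41 × 0.5 = 0.05945 m³/s
Q = Σ qᵢ = 11.96 m³/s
= 11.96 × 3600 = 43050 m³/h

43000 m³/h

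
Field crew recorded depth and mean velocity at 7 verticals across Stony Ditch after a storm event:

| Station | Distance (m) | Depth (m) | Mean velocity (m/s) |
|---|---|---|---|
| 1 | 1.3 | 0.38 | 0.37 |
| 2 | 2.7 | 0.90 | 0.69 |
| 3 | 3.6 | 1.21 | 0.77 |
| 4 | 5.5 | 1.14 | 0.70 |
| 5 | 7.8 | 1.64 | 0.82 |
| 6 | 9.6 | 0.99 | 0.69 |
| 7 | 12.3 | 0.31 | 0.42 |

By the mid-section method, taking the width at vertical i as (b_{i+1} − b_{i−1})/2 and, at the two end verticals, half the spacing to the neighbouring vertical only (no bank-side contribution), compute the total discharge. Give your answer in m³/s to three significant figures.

8.26 m³/s

w_1 = (2.7 − 1.3)/2 = 0.7 m; q_1 = 0.37 × 0.38 × 0.7 = 0.09842 m³/s
w_2 = (3.6 − 1.3)/2 = 1.15 m; q_2 = 0.69 × 0.90 × 1.15 = 0.7142 m³/s
w_3 = (5.5 − 2.7)/2 = 1.4 m; q_3 = 0.77 × 1.21 × 1.4 = 1.304 m³/s
w_4 = (7.8 − 3.6)/2 = 2.1 m; q_4 = 0.70 × 1.14 × 2.1 = 1.676 m³/s
w_5 = (9.6 − 5.5)/2 = 2.05 m; q_5 = 0.82 × 1.64 × 2.05 = 2.757 m³/s
w_6 = (12.3 − 7.8)/2 = 2.25 m; q_6 = 0.69 × 0.99 × 2.25 = 1.537 m³/s
w_7 = (12.3 − 9.6)/2 = 1.35 m; q_7 = 0.42 × 0.31 × 1.35 = 0.1758 m³/s
Q = Σ qᵢ = 8.262 m³/s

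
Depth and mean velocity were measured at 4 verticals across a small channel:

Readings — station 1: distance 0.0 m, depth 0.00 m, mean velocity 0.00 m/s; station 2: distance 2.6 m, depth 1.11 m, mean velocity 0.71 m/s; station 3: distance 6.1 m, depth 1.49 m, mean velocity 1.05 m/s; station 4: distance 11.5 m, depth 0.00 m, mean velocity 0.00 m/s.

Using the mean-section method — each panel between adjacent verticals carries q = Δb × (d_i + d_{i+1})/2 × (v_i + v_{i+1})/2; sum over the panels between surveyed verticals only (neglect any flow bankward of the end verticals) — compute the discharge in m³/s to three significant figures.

6.63 m³/s

Panel 1-2: Δb = 2.6 m, d̄ = (0.00+1.11)/2 = 0.555, v̄ = (0.00+0.71)/2 = 0.355 → q = 2.6×0.555×0.355 = 0.5123 m³/s
Panel 2-3: Δb = 3.5 m, d̄ = (1.11+1.49)/2 = 1.3, v̄ = (0.71+1.05)/2 = 0.88 → q = 3.5×1.3×0.88 = 4.004 m³/s
Panel 3-4: Δb = 5.4 m, d̄ = (1.49+0.00)/2 = 0.745, v̄ = (1.05+0.00)/2 = 0.525 → q = 5.4×0.745×0.525 = 2.112 m³/s
Q = Σ q = 6.628 m³/s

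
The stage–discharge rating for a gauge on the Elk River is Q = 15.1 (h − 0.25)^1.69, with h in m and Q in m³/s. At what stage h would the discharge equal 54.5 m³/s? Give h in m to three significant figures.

2.39 m

h − h₀ = (Q/C)^(1/b) = (54.5/15.1)^(1/1.69) = 2.137 m
h = 0.25 + 2.137 = 2.387 m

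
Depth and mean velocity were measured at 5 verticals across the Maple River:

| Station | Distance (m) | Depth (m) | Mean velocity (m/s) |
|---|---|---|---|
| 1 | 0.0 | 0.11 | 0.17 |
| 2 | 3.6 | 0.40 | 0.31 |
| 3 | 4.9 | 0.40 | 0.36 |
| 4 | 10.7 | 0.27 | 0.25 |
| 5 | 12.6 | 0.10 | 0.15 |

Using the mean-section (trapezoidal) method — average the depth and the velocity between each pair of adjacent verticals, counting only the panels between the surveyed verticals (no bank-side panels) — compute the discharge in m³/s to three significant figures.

Panel 1-2: Δb = 3.6 m, d̄ = (0.11+0.40)/2 = 0.255, v̄ = (0.17+0.31)/2 = 0.24 → q = 3.6×0.255×0.24 = 0.2203 m³/s
Panel 2-3: Δb = 1.3 m, d̄ = (0.40+0.40)/2 = 0.4, v̄ = (0.31+0.36)/2 = 0.335 → q = 1.3×0.4×0.335 = 0.1742 m³/s
Panel 3-4: Δb = 5.8 m, d̄ = (0.40+0.27)/2 = 0.335, v̄ = (0.36+0.25)/2 = 0.305 → q = 5.8×0.335×0.305 = 0.5926 m³/s
Panel 4-5: Δb = 1.9 m, d̄ = (0.27+0.10)/2 = 0.185, v̄ = (0.25+0.15)/2 = 0.2 → q = 1.9×0.185×0.2 = 0.07030 m³/s
Q = Σ q = 1.057 m³/s

1.06 m³/s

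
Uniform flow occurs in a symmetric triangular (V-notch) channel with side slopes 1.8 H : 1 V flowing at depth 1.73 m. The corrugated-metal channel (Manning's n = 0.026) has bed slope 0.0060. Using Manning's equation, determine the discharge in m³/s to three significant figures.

13.3 m³/s

A = z·y² = 1.8×1.73² = 5.387 m²
P = 2y√(1+z²) = 2×1.73×√(1+1.8²) = 7.125 m
R = A/P = 5.387/7.125 = 0.7561 m
Q = (1/n)·A·R^(2/3)·S^(1/2) = (1/0.026) × 5.387 × 0.7561^(2/3) × 0.0060^(1/2) = 13.32 m³/s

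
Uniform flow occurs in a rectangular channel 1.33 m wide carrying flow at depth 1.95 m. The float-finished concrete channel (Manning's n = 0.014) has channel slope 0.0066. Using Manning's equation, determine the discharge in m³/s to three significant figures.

9.43 m³/s

A = b·y = 1.33 × 1.95 = 2.594 m²
P = b + 2y = 1.33 + 2×1.95 = 5.230 m
R = A/P = 2.594/5.230 = 0.4959 m
Q = (1/n)·A·R^(2/3)·S^(1/2) = (1/0.014) × 2.594 × 0.4959^(2/3) × 0.0066^(1/2) = 9.429 m³/s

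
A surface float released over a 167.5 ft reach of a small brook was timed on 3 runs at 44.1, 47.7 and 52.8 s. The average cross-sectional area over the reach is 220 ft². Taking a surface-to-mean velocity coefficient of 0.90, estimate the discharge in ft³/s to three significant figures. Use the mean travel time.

t̄ = (44.1 + 47.7 + 52.8) / 3 = 48.2 s
v_surface = L / t̄ = 167.5 / 48.2 = 3.475 ft/s
v_mean = 0.90 × 3.475 = 3.128 ft/s
Q = A × v_mean = 220 × 3.128 = 688.1 ft³/s

688 ft³/s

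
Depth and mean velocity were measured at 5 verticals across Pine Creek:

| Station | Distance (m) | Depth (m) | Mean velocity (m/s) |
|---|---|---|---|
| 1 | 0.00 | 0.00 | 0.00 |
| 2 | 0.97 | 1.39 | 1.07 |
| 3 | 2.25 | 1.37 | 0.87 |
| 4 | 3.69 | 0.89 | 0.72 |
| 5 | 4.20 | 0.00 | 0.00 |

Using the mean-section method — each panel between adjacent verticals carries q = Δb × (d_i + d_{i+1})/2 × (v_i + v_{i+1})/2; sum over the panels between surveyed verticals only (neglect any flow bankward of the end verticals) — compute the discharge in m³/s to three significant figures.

3.45 m³/s

Panel 1-2: Δb = 0.97 m, d̄ = (0.00+1.39)/2 = 0.695, v̄ = (0.00+1.07)/2 = 0.535 → q = 0.97×0.695×0.535 = 0.3607 m³/s
Panel 2-3: Δb = 1.28 m, d̄ = (1.39+1.37)/2 = 1.38, v̄ = (1.07+0.87)/2 = 0.97 → q = 1.28×1.38×0.97 = 1.713 m³/s
Panel 3-4: Δb = 1.44 m, d̄ = (1.37+0.89)/2 = 1.13, v̄ = (0.87+0.72)/2 = 0.795 → q = 1.44×1.13×0.795 = 1.294 m³/s
Panel 4-5: Δb = 0.51 m, d̄ = (0.89+0.00)/2 = 0.445, v̄ = (0.72+0.00)/2 = 0.36 → q = 0.51×0.445×0.36 = 0.08170 m³/s
Q = Σ q = 3.449 m³/s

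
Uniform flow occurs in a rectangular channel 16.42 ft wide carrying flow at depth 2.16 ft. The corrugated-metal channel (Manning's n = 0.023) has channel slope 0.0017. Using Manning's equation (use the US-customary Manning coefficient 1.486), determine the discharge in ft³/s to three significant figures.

135 ft³/s

A = b·y = 16.42 × 2.16 = 35.47 ft²
P = b + 2y = 16.42 + 2×2.16 = 20.74 ft
R = A/P = 35.47/20.74 = 1.710 ft
Q = (1.486/n)·A·R^(2/3)·S^(1/2) = (1.486/0.023) × 35.47 × 1.710^(2/3) × 0.0017^(1/2) = 135.1 ft³/s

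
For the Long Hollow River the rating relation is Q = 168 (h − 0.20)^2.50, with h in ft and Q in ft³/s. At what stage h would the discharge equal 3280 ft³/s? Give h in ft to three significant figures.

3.48 ft

h − h₀ = (Q/C)^(1/b) = (3280/168)^(1/2.50) = 3.283 ft
h = 0.20 + 3.283 = 3.483 ft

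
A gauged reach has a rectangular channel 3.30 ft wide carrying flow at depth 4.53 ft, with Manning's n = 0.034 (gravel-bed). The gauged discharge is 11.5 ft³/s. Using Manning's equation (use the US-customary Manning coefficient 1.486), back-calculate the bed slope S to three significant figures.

0.000240

A = b·y = 3.30 × 4.53 = 14.95 ft²
P = b + 2y = 3.30 + 2×4.53 = 12.36 ft
R = A/P = 14.95/12.36 = 1.209 ft
S = (Q·n / (1.486·A·R^(2/3)))² = (11.5×0.034 / (1.486×14.95×1.135))² = 0.0002404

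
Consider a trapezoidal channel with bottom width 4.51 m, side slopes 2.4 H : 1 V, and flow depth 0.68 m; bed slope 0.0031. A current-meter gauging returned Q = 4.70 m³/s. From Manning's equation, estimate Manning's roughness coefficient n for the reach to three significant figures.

0.0320

A = (b + z·y)·y = (4.51 + 2.4×0.68)×0.68 = 4.177 m²
P = b + 2y√(1+z²) = 4.51 + 2×0.68×√(1+2.4²) = 8.046 m
R = A/P = 4.177/8.046 = 0.5191 m
n = (1/Q)·A·R^(2/3)·S^(1/2) = (1/4.70) × 4.177 × 0.6459 × 0.05568 = 0.03196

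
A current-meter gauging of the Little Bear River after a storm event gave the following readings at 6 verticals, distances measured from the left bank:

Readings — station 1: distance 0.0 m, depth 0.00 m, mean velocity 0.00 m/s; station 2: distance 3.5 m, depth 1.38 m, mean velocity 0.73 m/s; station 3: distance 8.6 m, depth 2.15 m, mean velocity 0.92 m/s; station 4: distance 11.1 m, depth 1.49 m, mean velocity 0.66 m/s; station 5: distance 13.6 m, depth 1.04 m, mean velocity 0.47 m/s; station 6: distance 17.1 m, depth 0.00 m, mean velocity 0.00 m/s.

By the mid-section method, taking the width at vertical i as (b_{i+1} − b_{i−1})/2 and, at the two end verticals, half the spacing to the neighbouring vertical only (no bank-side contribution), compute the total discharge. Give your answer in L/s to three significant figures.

w_2 = (8.6 − 0.0)/2 = 4.3 m; q_2 = 0.73 × 1.38 × 4.3 = 4.332 m³/s
w_3 = (11.1 − 3.5)/2 = 3.8 m; q_3 = 0.92 × 2.15 × 3.8 = 7.516 m³/s
w_4 = (13.6 − 8.6)/2 = 2.5 m; q_4 = 0.66 × 1.49 × 2.5 = 2.459 m³/s
w_5 = (17.1 − 11.1)/2 = 3 m; q_5 = 0.47 × 1.04 × 3 = 1.466 m³/s
Stations 1, 6 contribute zero (depth or velocity is 0).
Q = Σ qᵢ = 15.77 m³/s
= 15.77 × 1000 = 15770 L/s

15800 L/s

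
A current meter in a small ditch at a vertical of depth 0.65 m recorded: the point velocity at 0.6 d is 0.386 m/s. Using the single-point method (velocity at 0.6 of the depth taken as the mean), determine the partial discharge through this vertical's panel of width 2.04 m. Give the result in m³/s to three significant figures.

v̄ = v₀.₆ = 0.386 m/s
q = v̄ × d × w = 0.3860 × 0.65 × 2.04 = 0.5118 m³/s

0.512 m³/s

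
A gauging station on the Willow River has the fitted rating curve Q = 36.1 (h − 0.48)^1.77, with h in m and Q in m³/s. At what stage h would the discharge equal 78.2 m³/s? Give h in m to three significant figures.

2.03 m

h − h₀ = (Q/C)^(1/b) = (78.2/36.1)^(1/1.77) = 1.548 m
h = 0.48 + 1.548 = 2.028 m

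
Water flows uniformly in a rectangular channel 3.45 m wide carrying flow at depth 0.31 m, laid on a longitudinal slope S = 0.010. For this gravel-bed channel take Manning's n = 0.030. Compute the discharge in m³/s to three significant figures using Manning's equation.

1.46 m³/s

A = b·y = 3.45 × 0.31 = 1.070 m²
P = b + 2y = 3.45 + 2×0.31 = 4.070 m
R = A/P = 1.070/4.070 = 0.2628 m
Q = (1/n)·A·R^(2/3)·S^(1/2) = (1/0.030) × 1.070 × 0.2628^(2/3) × 0.010^(1/2) = 1.463 m³/s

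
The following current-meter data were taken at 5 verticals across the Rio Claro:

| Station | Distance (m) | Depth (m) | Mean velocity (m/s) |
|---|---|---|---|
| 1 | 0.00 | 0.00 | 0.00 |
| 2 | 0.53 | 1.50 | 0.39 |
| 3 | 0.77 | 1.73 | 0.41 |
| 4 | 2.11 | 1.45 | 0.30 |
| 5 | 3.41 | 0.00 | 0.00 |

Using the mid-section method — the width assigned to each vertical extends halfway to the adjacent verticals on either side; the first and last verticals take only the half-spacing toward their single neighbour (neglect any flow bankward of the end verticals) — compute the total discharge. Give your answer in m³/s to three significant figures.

w_2 = (0.77 − 0.00)/2 = 0.385 m; q_2 = 0.39 × 1.50 × 0.385 = 0.2252 m³/s
w_3 = (2.11 − 0.53)/2 = 0.79 m; q_3 = 0.41 × 1.73 × 0.79 = 0.5603 m³/s
w_4 = (3.41 − 0.77)/2 = 1.32 m; q_4 = 0.30 × 1.45 × 1.32 = 0.5742 m³/s
Stations 1, 5 contribute zero (depth or velocity is 0).
Q = Σ qᵢ = 1.360 m³/s

1.36 m³/s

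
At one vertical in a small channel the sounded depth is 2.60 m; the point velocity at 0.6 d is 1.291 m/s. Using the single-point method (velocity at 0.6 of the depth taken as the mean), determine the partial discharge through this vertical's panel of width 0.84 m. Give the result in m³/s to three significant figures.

2.82 m³/s

v̄ = v₀.₆ = 1.291 m/s
q = v̄ × d × w = 1.291 × 2.60 × 0.84 = 2.820 m³/s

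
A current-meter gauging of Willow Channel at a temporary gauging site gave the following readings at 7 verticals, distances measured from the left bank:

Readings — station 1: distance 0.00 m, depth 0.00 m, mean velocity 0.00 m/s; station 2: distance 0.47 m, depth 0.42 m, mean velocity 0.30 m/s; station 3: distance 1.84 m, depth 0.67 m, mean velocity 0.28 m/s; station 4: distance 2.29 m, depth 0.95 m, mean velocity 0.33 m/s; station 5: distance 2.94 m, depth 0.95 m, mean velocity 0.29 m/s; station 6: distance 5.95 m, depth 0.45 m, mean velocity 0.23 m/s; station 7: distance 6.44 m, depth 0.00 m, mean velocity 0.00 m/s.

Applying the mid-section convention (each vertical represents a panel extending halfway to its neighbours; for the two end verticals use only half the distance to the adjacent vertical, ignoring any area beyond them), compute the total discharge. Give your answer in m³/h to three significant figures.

4120 m³/h

w_2 = (1.84 − 0.00)/2 = 0.92 m; q_2 = 0.30 × 0.42 × 0.92 = 0.1159 m³/s
w_3 = (2.29 − 0.47)/2 = 0.91 m; q_3 = 0.28 × 0.67 × 0.91 = 0.1707 m³/s
w_4 = (2.94 − 1.84)/2 = 0.55 m; q_4 = 0.33 × 0.95 × 0.55 = 0.1724 m³/s
w_5 = (5.95 − 2.29)/2 = 1.83 m; q_5 = 0.29 × 0.95 × 1.83 = 0.5042 m³/s
w_6 = (6.44 − 2.94)/2 = 1.75 m; q_6 = 0.23 × 0.45 × 1.75 = 0.1811 m³/s
Stations 1, 7 contribute zero (depth or velocity is 0).
Q = Σ qᵢ = 1.144 m³/s
= 1.144 × 3600 = 4120 m³/h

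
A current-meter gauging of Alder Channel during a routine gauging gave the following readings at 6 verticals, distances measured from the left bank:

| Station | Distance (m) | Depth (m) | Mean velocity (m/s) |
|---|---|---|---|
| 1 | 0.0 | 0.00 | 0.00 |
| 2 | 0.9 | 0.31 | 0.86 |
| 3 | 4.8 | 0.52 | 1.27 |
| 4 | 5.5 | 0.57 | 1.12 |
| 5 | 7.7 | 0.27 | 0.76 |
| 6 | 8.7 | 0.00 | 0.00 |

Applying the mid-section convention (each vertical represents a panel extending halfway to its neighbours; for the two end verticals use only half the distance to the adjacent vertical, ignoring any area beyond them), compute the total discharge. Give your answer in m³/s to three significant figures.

w_2 = (4.8 − 0.0)/2 = 2.4 m; q_2 = 0.86 × 0.31 × 2.4 = 0.6398 m³/s
w_3 = (5.5 − 0.9)/2 = 2.3 m; q_3 = 1.27 × 0.52 × 2.3 = 1.519 m³/s
w_4 = (7.7 − 4.8)/2 = 1.45 m; q_4 = 1.12 × 0.57 × 1.45 = 0.9257 m³/s
w_5 = (8.7 − 5.5)/2 = 1.6 m; q_5 = 0.76 × 0.27 × 1.6 = 0.3283 m³/s
Stations 1, 6 contribute zero (depth or velocity is 0).
Q = Σ qᵢ = 3.413 m³/s

3.41 m³/s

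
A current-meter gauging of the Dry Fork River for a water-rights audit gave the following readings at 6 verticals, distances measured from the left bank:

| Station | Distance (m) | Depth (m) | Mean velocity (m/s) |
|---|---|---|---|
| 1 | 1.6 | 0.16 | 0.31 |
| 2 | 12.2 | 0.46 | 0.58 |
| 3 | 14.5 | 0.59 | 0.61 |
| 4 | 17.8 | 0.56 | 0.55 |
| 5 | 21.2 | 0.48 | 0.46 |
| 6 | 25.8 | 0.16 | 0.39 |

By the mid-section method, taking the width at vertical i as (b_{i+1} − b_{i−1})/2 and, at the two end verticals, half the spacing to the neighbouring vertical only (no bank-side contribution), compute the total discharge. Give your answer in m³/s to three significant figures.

w_1 = (12.2 − 1.6)/2 = 5.3 m; q_1 = 0.31 × 0.16 × 5.3 = 0.2629 m³/s
w_2 = (14.5 − 1.6)/2 = 6.45 m; q_2 = 0.58 × 0.46 × 6.45 = 1.721 m³/s
w_3 = (17.8 − 12.2)/2 = 2.8 m; q_3 = 0.61 × 0.59 × 2.8 = 1.008 m³/s
w_4 = (21.2 − 14.5)/2 = 3.35 m; q_4 = 0.55 × 0.56 × 3.35 = 1.032 m³/s
w_5 = (25.8 − 17.8)/2 = 4 m; q_5 = 0.46 × 0.48 × 4 = 0.8832 m³/s
w_6 = (25.8 − 21.2)/2 = 2.3 m; q_6 = 0.39 × 0.16 × 2.3 = 0.1435 m³/s
Q = Σ qᵢ = 5.050 m³/s

5.05 m³/s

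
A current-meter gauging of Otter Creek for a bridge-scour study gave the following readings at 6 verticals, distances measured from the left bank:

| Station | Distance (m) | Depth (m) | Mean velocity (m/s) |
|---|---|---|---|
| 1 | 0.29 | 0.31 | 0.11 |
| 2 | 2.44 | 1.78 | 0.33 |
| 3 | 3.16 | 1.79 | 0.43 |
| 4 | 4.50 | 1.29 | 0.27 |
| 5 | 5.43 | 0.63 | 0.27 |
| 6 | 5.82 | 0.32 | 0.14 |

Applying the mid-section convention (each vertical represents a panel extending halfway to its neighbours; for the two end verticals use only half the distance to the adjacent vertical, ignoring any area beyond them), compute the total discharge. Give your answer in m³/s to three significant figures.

2.19 m³/s

w_1 = (2.44 − 0.29)/2 = 1.075 m; q_1 = 0.11 × 0.31 × 1.075 = 0.03666 m³/s
w_2 = (3.16 − 0.29)/2 = 1.435 m; q_2 = 0.33 × 1.78 × 1.435 = 0.8429 m³/s
w_3 = (4.50 − 2.44)/2 = 1.03 m; q_3 = 0.43 × 1.79 × 1.03 = 0.7928 m³/s
w_4 = (5.43 − 3.16)/2 = 1.135 m; q_4 = 0.27 × 1.29 × 1.135 = 0.3953 m³/s
w_5 = (5.82 − 4.50)/2 = 0.66 m; q_5 = 0.27 × 0.63 × 0.66 = 0.1123 m³/s
w_6 = (5.82 − 5.43)/2 = 0.195 m; q_6 = 0.14 × 0.32 × 0.195 = 0.008736 m³/s
Q = Σ qᵢ = 2.189 m³/s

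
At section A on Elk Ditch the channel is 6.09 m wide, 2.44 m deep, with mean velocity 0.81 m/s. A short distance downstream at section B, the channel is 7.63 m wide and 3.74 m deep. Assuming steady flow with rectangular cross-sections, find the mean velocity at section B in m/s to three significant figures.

0.422 m/s

Q = A₁V₁ = (6.09×2.44) × 0.81 = 12.04 m³/s
A₂ = 7.63 × 3.74 = 28.54 m²
V₂ = Q/A₂ = 12.04/28.54 = 0.4218 m/s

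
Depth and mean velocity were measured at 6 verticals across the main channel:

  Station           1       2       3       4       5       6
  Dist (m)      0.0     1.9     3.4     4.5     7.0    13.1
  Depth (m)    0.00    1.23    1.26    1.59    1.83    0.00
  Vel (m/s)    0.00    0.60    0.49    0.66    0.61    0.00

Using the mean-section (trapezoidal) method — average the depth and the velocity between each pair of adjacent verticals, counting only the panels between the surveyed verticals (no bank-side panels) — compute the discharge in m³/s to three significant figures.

Panel 1-2: Δb = 1.9 m, d̄ = (0.00+1.23)/2 = 0.615, v̄ = (0.00+0.60)/2 = 0.3 → q = 1.9×0.615×0.3 = 0.3506 m³/s
Panel 2-3: Δb = 1.5 m, d̄ = (1.23+1.26)/2 = 1.245, v̄ = (0.60+0.49)/2 = 0.545 → q = 1.5×1.245×0.545 = 1.018 m³/s
Panel 3-4: Δb = 1.1 m, d̄ = (1.26+1.59)/2 = 1.425, v̄ = (0.49+0.66)/2 = 0.575 → q = 1.1×1.425×0.575 = 0.9013 m³/s
Panel 4-5: Δb = 2.5 m, d̄ = (1.59+1.83)/2 = 1.71, v̄ = (0.66+0.61)/2 = 0.635 → q = 2.5×1.71×0.635 = 2.715 m³/s
Panel 5-6: Δb = 6.1 m, d̄ = (1.83+0.00)/2 = 0.915, v̄ = (0.61+0.00)/2 = 0.305 → q = 6.1×0.915×0.305 = 1.702 m³/s
Q = Σ q = 6.687 m³/s

6.69 m³/s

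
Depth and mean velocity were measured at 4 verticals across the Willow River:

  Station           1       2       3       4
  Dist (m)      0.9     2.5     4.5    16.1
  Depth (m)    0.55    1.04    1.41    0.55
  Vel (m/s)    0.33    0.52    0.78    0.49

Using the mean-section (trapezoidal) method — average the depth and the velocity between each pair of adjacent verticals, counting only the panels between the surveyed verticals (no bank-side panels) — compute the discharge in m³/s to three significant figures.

Panel 1-2: Δb = 1.6 m, d̄ = (0.55+1.04)/2 = 0.795, v̄ = (0.33+0.52)/2 = 0.425 → q = 1.6×0.795×0.425 = 0.5406 m³/s
Panel 2-3: Δb = 2 m, d̄ = (1.04+1.41)/2 = 1.225, v̄ = (0.52+0.78)/2 = 0.65 → q = 2×1.225×0.65 = 1.593 m³/s
Panel 3-4: Δb = 11.6 m, d̄ = (1.41+0.55)/2 = 0.98, v̄ = (0.78+0.49)/2 = 0.635 → q = 11.6×0.98×0.635 = 7.219 m³/s
Q = Σ q = 9.352 m³/s

9.35 m³/s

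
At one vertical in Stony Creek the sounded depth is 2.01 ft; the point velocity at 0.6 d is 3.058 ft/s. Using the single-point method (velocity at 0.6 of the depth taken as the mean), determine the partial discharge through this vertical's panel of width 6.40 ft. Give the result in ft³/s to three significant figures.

39.3 ft³/s

v̄ = v₀.₆ = 3.058 ft/s
q = v̄ × d × w = 3.058 × 2.01 × 6.40 = 39.34 ft³/s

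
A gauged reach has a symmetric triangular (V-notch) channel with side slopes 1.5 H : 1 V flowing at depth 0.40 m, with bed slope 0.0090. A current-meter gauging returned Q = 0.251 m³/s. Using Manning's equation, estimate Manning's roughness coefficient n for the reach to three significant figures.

0.0274

A = z·y² = 1.5×0.40² = 0.2400 m²
P = 2y√(1+z²) = 2×0.40×√(1+1.5²) = 1.442 m
R = A/P = 0.2400/1.442 = 0.1664 m
n = (1/Q)·A·R^(2/3)·S^(1/2) = (1/0.251) × 0.2400 × 0.3025 × 0.09487 = 0.02744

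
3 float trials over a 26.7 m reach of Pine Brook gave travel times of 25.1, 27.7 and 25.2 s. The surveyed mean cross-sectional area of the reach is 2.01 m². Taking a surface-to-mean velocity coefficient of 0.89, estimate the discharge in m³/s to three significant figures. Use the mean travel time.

1.84 m³/s

t̄ = (25.1 + 27.7 + 25.2) / 3 = 26 s
v_surface = L / t̄ = 26.7 / 26 = 1.027 m/s
v_mean = 0.89 × 1.027 = 0.9140 m/s
Q = A × v_mean = 2.01 × 0.9140 = 1.837 m³/s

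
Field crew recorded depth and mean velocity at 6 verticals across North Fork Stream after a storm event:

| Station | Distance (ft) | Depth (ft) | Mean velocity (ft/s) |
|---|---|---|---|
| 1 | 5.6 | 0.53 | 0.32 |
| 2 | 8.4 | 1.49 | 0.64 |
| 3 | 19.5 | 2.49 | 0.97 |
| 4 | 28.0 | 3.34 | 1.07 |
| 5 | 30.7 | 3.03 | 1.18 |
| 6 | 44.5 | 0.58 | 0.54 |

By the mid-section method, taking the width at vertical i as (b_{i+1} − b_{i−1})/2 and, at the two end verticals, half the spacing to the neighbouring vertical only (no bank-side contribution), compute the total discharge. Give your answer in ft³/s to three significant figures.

w_1 = (8.4 − 5.6)/2 = 1.4 ft; q_1 = 0.32 × 0.53 × 1.4 = 0.2374 ft³/s
w_2 = (19.5 − 5.6)/2 = 6.95 ft; q_2 = 0.64 × 1.49 × 6.95 = 6.628 ft³/s
w_3 = (28.0 − 8.4)/2 = 9.8 ft; q_3 = 0.97 × 2.49 × 9.8 = 23.67 ft³/s
w_4 = (30.7 − 19.5)/2 = 5.6 ft; q_4 = 1.07 × 3.34 × 5.6 = 20.01 ft³/s
w_5 = (44.5 − 28.0)/2 = 8.25 ft; q_5 = 1.18 × 3.03 × 8.25 = 29.50 ft³/s
w_6 = (44.5 − 30.7)/2 = 6.9 ft; q_6 = 0.54 × 0.58 × 6.9 = 2.161 ft³/s
Q = Σ qᵢ = 82.21 ft³/s

82.2 ft³/s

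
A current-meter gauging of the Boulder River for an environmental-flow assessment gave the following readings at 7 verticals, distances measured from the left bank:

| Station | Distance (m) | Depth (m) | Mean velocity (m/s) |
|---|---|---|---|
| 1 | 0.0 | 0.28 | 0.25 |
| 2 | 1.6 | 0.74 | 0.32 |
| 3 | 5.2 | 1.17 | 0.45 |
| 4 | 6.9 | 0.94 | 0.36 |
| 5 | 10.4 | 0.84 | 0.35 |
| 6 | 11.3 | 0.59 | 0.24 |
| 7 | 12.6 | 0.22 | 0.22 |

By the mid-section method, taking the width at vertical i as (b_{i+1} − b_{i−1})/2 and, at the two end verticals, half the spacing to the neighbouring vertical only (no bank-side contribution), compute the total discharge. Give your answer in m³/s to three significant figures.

w_1 = (1.6 − 0.0)/2 = 0.8 m; q_1 = 0.25 × 0.28 × 0.8 = 0.05600 m³/s
w_2 = (5.2 − 0.0)/2 = 2.6 m; q_2 = 0.32 × 0.74 × 2.6 = 0.6157 m³/s
w_3 = (6.9 − 1.6)/2 = 2.65 m; q_3 = 0.45 × 1.17 × 2.65 = 1.395 m³/s
w_4 = (10.4 − 5.2)/2 = 2.6 m; q_4 = 0.36 × 0.94 × 2.6 = 0.8798 m³/s
w_5 = (11.3 − 6.9)/2 = 2.2 m; q_5 = 0.35 × 0.84 × 2.2 = 0.6468 m³/s
w_6 = (12.6 − 10.4)/2 = 1.1 m; q_6 = 0.24 × 0.59 × 1.1 = 0.1558 m³/s
w_7 = (12.6 − 11.3)/2 = 0.65 m; q_7 = 0.22 × 0.22 × 0.65 = 0.03146 m³/s
Q = Σ qᵢ = 3.781 m³/s

3.78 m³/s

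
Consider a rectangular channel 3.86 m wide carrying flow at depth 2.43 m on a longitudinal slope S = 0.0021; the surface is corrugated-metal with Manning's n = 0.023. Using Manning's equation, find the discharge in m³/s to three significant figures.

A = b·y = 3.86 × 2.43 = 9.380 m²
P = b + 2y = 3.86 + 2×2.43 = 8.720 m
R = A/P = 9.380/8.720 = 1.076 m
Q = (1/n)·A·R^(2/3)·S^(1/2) = (1/0.023) × 9.380 × 1.076^(2/3) × 0.0021^(1/2) = 19.62 m³/s

19.6 m³/s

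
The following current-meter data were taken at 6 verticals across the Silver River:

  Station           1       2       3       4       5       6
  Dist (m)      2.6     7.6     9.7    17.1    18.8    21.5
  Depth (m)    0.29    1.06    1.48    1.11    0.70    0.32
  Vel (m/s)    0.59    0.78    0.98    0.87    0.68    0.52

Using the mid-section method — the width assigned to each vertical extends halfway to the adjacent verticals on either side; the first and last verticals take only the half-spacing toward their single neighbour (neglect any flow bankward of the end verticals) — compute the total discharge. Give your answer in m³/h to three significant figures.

w_1 = (7.6 − 2.6)/2 = 2.5 m; q_1 = 0.59 × 0.29 × 2.5 = 0.4278 m³/s
w_2 = (9.7 − 2.6)/2 = 3.55 m; q_2 = 0.78 × 1.06 × 3.55 = 2.935 m³/s
w_3 = (17.1 − 7.6)/2 = 4.75 m; q_3 = 0.98 × 1.48 × 4.75 = 6.889 m³/s
w_4 = (18.8 − 9.7)/2 = 4.55 m; q_4 = 0.87 × 1.11 × 4.55 = 4.394 m³/s
w_5 = (21.5 − 17.1)/2 = 2.2 m; q_5 = 0.68 × 0.70 × 2.2 = 1.047 m³/s
w_6 = (21.5 − 18.8)/2 = 1.35 m; q_6 = 0.52 × 0.32 × 1.35 = 0.2246 m³/s
Q = Σ qᵢ = 15.92 m³/s
= 15.92 × 3600 = 57310 m³/h

57300 m³/h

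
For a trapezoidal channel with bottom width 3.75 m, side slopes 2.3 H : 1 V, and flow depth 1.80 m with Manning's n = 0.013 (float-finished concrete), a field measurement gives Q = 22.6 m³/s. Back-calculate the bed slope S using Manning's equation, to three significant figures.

0.000372

A = (b + z·y)·y = (3.75 + 2.3×1.80)×1.80 = 14.20 m²
P = b + 2y√(1+z²) = 3.75 + 2×1.80×√(1+2.3²) = 12.78 m
R = A/P = 14.20/12.78 = 1.111 m
S = (Q·n / (1·A·R^(2/3)))² = (22.6×0.013 / (1×14.20×1.073))² = 0.0003718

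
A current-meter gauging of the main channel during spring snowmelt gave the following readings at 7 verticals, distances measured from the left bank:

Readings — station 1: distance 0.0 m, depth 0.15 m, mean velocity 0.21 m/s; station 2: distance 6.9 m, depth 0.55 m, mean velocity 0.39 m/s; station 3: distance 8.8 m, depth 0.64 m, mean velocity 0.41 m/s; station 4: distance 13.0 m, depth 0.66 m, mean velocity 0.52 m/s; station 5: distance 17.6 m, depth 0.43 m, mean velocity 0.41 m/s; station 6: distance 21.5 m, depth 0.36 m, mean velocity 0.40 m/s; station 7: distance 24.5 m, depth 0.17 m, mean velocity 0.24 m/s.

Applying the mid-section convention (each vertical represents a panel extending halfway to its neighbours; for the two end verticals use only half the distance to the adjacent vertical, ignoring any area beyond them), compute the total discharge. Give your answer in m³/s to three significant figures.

4.67 m³/s

w_1 = (6.9 − 0.0)/2 = 3.45 m; q_1 = 0.21 × 0.15 × 3.45 = 0.1087 m³/s
w_2 = (8.8 − 0.0)/2 = 4.4 m; q_2 = 0.39 × 0.55 × 4.4 = 0.9438 m³/s
w_3 = (13.0 − 6.9)/2 = 3.05 m; q_3 = 0.41 × 0.64 × 3.05 = 0.8003 m³/s
w_4 = (17.6 − 8.8)/2 = 4.4 m; q_4 = 0.52 × 0.66 × 4.4 = 1.510 m³/s
w_5 = (21.5 − 13.0)/2 = 4.25 m; q_5 = 0.41 × 0.43 × 4.25 = 0.7493 m³/s
w_6 = (24.5 − 17.6)/2 = 3.45 m; q_6 = 0.40 × 0.36 × 3.45 = 0.4968 m³/s
w_7 = (24.5 − 21.5)/2 = 1.5 m; q_7 = 0.24 × 0.17 × 1.5 = 0.06120 m³/s
Q = Σ qᵢ = 4.670 m³/s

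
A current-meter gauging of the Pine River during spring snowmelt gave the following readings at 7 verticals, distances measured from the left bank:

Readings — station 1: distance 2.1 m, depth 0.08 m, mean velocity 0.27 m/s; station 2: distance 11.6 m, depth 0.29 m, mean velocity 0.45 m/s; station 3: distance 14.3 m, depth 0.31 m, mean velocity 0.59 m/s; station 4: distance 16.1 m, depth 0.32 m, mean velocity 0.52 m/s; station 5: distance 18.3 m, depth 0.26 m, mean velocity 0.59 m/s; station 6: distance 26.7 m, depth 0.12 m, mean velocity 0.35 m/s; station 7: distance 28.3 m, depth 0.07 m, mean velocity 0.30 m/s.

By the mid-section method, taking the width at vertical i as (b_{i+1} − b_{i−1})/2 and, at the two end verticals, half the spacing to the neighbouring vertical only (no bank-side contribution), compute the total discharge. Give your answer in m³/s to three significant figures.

w_1 = (11.6 − 2.1)/2 = 4.75 m; q_1 = 0.27 × 0.08 × 4.75 = 0.1026 m³/s
w_2 = (14.3 − 2.1)/2 = 6.1 m; q_2 = 0.45 × 0.29 × 6.1 = 0.7961 m³/s
w_3 = (16.1 − 11.6)/2 = 2.25 m; q_3 = 0.59 × 0.31 × 2.25 = 0.4115 m³/s
w_4 = (18.3 − 14.3)/2 = 2 m; q_4 = 0.52 × 0.32 × 2 = 0.3328 m³/s
w_5 = (26.7 − 16.1)/2 = 5.3 m; q_5 = 0.59 × 0.26 × 5.3 = 0.8130 m³/s
w_6 = (28.3 − 18.3)/2 = 5 m; q_6 = 0.35 × 0.12 × 5 = 0.2100 m³/s
w_7 = (28.3 − 26.7)/2 = 0.8 m; q_7 = 0.30 × 0.07 × 0.8 = 0.01680 m³/s
Q = Σ qᵢ = 2.683 m³/s

2.68 m³/s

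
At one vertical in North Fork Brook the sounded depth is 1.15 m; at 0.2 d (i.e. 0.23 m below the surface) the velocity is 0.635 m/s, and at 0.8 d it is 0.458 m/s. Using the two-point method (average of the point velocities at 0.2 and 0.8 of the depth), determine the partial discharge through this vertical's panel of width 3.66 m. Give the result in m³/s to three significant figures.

v̄ = (0.635 + 0.458) / 2 = 0.5465 m/s
q = v̄ × d × w = 0.5465 × 1.15 × 3.66 = 2.300 m³/s

2.30 m³/s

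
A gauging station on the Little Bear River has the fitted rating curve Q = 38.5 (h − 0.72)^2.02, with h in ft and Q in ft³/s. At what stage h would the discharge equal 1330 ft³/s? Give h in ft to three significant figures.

6.50 ft

h − h₀ = (Q/C)^(1/b) = (1330/38.5)^(1/2.02) = 5.775 ft
h = 0.72 + 5.775 = 6.495 ft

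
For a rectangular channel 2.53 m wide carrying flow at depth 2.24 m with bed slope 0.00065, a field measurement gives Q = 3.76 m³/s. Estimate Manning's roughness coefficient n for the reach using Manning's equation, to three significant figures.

0.0333

A = b·y = 2.53 × 2.24 = 5.667 m²
P = b + 2y = 2.53 + 2×2.24 = 7.010 m
R = A/P = 5.667/7.010 = 0.8084 m
n = (1/Q)·A·R^(2/3)·S^(1/2) = (1/3.76) × 5.667 × 0.8678 × 0.02550 = 0.03335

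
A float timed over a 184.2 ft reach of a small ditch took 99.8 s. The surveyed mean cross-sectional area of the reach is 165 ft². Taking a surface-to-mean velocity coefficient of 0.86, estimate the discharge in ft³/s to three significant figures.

v_surface = L / t̄ = 184.2 / 99.8 = 1.846 ft/s
v_mean = 0.86 × 1.846 = 1.587 ft/s
Q = A × v_mean = 165 × 1.587 = 261.9 ft³/s

262 ft³/s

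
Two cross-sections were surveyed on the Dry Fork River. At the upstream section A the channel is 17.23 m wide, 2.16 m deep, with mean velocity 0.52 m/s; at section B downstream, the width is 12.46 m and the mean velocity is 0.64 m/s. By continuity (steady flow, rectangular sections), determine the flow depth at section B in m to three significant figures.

Q = A₁V₁ = (17.23×2.16) × 0.52 = 19.35 m³/s
d₂ = Q/(b₂ V₂) = 19.35/(12.46×0.64) = 2.427 m

2.43 m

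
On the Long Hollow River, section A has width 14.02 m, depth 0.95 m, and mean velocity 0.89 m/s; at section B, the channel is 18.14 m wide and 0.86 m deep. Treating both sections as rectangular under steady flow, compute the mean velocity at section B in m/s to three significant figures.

0.760 m/s

Q = A₁V₁ = (14.02×0.95) × 0.89 = 11.85 m³/s
A₂ = 18.14 × 0.86 = 15.60 m²
V₂ = Q/A₂ = 11.85/15.60 = 0.7598 m/s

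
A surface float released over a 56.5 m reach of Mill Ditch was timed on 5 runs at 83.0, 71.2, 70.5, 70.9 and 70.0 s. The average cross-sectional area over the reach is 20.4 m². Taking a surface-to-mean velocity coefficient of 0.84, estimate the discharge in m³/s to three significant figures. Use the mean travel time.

t̄ = (83.0 + 71.2 + 70.5 + 70.9 + 70.0) / 5 = 73.12 s
v_surface = L / t̄ = 56.5 / 73.12 = 0.7727 m/s
v_mean = 0.84 × 0.7727 = 0.6491 m/s
Q = A × v_mean = 20.4 × 0.6491 = 13.24 m³/s

13.2 m³/s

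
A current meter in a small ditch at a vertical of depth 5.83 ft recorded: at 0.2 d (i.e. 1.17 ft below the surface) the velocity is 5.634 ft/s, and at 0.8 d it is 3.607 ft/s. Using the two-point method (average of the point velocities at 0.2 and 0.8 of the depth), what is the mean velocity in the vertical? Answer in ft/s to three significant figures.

4.62 ft/s

v̄ = (5.634 + 3.607) / 2 = 4.621 ft/s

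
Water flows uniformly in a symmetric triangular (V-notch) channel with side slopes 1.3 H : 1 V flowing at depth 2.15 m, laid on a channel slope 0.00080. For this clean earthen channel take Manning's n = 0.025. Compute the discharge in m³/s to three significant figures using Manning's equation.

6.11 m³/s

A = z·y² = 1.3×2.15² = 6.009 m²
P = 2y√(1+z²) = 2×2.15×√(1+1.3²) = 7.053 m
R = A/P = 6.009/7.053 = 0.8521 m
Q = (1/n)·A·R^(2/3)·S^(1/2) = (1/0.025) × 6.009 × 0.8521^(2/3) × 0.00080^(1/2) = 6.110 m³/s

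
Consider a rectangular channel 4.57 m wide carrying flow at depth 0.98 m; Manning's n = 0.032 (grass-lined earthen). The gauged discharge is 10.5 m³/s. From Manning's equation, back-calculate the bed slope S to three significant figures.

0.00931

A = b·y = 4.57 × 0.98 = 4.479 m²
P = b + 2y = 4.57 + 2×0.98 = 6.530 m
R = A/P = 4.479/6.530 = 0.6858 m
S = (Q·n / (1·A·R^(2/3)))² = (10.5×0.032 / (1×4.479×0.7777))² = 0.009306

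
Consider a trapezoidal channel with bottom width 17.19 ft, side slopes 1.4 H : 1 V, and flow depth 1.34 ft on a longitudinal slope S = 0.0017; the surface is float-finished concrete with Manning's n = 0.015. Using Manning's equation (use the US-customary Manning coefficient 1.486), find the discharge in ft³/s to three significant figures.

116 ft³/s

A = (b + z·y)·y = (17.19 + 1.4×1.34)×1.34 = 25.55 ft²
P = b + 2y√(1+z²) = 17.19 + 2×1.34×√(1+1.4²) = 21.80 ft
R = A/P = 25.55/21.80 = 1.172 ft
Q = (1.486/n)·A·R^(2/3)·S^(1/2) = (1.486/0.015) × 25.55 × 1.172^(2/3) × 0.0017^(1/2) = 116.0 ft³/s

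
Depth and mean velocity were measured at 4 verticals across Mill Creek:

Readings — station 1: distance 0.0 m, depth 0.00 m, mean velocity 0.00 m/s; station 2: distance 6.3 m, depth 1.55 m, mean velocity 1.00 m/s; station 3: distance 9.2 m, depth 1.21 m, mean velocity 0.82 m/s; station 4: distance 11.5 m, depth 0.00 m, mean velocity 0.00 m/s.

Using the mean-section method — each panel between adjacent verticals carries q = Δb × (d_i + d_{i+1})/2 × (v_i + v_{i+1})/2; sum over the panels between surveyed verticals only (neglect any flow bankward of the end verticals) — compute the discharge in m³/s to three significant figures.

6.65 m³/s

Panel 1-2: Δb = 6.3 m, d̄ = (0.00+1.55)/2 = 0.775, v̄ = (0.00+1.00)/2 = 0.5 → q = 6.3×0.775×0.5 = 2.441 m³/s
Panel 2-3: Δb = 2.9 m, d̄ = (1.55+1.21)/2 = 1.38, v̄ = (1.00+0.82)/2 = 0.91 → q = 2.9×1.38×0.91 = 3.642 m³/s
Panel 3-4: Δb = 2.3 m, d̄ = (1.21+0.00)/2 = 0.605, v̄ = (0.82+0.00)/2 = 0.41 → q = 2.3×0.605×0.41 = 0.5705 m³/s
Q = Σ q = 6.654 m³/s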